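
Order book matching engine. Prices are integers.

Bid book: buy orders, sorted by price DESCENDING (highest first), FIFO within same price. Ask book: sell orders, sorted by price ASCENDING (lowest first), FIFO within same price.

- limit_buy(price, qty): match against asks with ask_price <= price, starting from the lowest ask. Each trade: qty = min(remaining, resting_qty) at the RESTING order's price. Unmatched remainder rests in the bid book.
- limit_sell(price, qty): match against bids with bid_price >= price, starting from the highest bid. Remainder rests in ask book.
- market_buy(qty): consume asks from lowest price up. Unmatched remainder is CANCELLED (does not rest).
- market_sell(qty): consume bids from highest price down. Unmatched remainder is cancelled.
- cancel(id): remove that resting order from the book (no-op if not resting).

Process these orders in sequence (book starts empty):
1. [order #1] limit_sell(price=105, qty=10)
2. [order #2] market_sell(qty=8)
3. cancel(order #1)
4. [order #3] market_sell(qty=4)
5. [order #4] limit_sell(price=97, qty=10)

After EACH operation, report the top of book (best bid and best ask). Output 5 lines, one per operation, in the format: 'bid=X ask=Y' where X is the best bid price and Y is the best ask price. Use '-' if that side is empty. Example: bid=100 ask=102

Answer: bid=- ask=105
bid=- ask=105
bid=- ask=-
bid=- ask=-
bid=- ask=97

Derivation:
After op 1 [order #1] limit_sell(price=105, qty=10): fills=none; bids=[-] asks=[#1:10@105]
After op 2 [order #2] market_sell(qty=8): fills=none; bids=[-] asks=[#1:10@105]
After op 3 cancel(order #1): fills=none; bids=[-] asks=[-]
After op 4 [order #3] market_sell(qty=4): fills=none; bids=[-] asks=[-]
After op 5 [order #4] limit_sell(price=97, qty=10): fills=none; bids=[-] asks=[#4:10@97]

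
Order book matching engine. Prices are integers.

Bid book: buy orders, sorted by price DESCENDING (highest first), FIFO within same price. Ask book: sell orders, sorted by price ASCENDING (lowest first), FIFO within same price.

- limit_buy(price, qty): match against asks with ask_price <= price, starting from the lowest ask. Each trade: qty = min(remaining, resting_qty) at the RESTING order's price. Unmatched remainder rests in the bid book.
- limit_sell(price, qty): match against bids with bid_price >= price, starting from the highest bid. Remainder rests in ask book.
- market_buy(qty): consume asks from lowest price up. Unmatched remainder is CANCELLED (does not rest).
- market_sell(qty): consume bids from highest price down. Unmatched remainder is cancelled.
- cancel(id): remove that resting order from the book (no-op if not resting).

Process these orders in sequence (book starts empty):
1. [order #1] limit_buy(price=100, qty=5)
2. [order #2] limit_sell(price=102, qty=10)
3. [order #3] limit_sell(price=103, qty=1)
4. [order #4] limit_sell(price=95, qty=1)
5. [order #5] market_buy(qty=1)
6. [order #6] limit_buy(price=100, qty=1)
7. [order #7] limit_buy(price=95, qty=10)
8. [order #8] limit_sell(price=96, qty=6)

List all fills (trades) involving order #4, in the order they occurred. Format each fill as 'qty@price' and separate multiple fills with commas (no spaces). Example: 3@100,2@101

After op 1 [order #1] limit_buy(price=100, qty=5): fills=none; bids=[#1:5@100] asks=[-]
After op 2 [order #2] limit_sell(price=102, qty=10): fills=none; bids=[#1:5@100] asks=[#2:10@102]
After op 3 [order #3] limit_sell(price=103, qty=1): fills=none; bids=[#1:5@100] asks=[#2:10@102 #3:1@103]
After op 4 [order #4] limit_sell(price=95, qty=1): fills=#1x#4:1@100; bids=[#1:4@100] asks=[#2:10@102 #3:1@103]
After op 5 [order #5] market_buy(qty=1): fills=#5x#2:1@102; bids=[#1:4@100] asks=[#2:9@102 #3:1@103]
After op 6 [order #6] limit_buy(price=100, qty=1): fills=none; bids=[#1:4@100 #6:1@100] asks=[#2:9@102 #3:1@103]
After op 7 [order #7] limit_buy(price=95, qty=10): fills=none; bids=[#1:4@100 #6:1@100 #7:10@95] asks=[#2:9@102 #3:1@103]
After op 8 [order #8] limit_sell(price=96, qty=6): fills=#1x#8:4@100 #6x#8:1@100; bids=[#7:10@95] asks=[#8:1@96 #2:9@102 #3:1@103]

Answer: 1@100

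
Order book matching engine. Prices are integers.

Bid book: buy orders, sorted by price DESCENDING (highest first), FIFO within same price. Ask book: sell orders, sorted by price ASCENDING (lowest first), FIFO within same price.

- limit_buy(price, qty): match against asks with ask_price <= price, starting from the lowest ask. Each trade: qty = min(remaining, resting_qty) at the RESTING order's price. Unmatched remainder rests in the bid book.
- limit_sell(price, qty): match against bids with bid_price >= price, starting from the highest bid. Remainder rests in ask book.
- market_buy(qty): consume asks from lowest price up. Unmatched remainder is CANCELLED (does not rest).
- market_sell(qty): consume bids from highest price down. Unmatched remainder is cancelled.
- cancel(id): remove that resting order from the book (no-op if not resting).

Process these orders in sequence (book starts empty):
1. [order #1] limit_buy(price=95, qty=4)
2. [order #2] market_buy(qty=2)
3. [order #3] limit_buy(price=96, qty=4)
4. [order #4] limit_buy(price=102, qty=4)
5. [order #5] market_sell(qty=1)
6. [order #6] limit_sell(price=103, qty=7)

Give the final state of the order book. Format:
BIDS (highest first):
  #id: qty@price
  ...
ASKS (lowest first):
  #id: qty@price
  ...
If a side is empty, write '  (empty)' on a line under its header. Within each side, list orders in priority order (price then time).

After op 1 [order #1] limit_buy(price=95, qty=4): fills=none; bids=[#1:4@95] asks=[-]
After op 2 [order #2] market_buy(qty=2): fills=none; bids=[#1:4@95] asks=[-]
After op 3 [order #3] limit_buy(price=96, qty=4): fills=none; bids=[#3:4@96 #1:4@95] asks=[-]
After op 4 [order #4] limit_buy(price=102, qty=4): fills=none; bids=[#4:4@102 #3:4@96 #1:4@95] asks=[-]
After op 5 [order #5] market_sell(qty=1): fills=#4x#5:1@102; bids=[#4:3@102 #3:4@96 #1:4@95] asks=[-]
After op 6 [order #6] limit_sell(price=103, qty=7): fills=none; bids=[#4:3@102 #3:4@96 #1:4@95] asks=[#6:7@103]

Answer: BIDS (highest first):
  #4: 3@102
  #3: 4@96
  #1: 4@95
ASKS (lowest first):
  #6: 7@103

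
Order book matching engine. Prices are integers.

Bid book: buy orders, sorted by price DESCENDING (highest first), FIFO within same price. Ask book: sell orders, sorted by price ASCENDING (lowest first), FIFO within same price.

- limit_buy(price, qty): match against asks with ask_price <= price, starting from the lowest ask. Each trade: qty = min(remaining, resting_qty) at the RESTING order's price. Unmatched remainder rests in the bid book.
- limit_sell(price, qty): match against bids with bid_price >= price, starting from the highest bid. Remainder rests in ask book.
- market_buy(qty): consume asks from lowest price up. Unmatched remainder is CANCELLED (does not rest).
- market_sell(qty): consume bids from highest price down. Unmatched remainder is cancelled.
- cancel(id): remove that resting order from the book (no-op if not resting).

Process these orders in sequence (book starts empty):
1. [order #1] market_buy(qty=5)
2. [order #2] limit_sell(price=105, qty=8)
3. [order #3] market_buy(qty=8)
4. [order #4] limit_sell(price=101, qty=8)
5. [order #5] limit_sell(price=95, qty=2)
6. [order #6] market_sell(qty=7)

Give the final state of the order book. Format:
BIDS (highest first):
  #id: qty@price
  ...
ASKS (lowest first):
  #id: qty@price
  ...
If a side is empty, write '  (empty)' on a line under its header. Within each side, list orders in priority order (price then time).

After op 1 [order #1] market_buy(qty=5): fills=none; bids=[-] asks=[-]
After op 2 [order #2] limit_sell(price=105, qty=8): fills=none; bids=[-] asks=[#2:8@105]
After op 3 [order #3] market_buy(qty=8): fills=#3x#2:8@105; bids=[-] asks=[-]
After op 4 [order #4] limit_sell(price=101, qty=8): fills=none; bids=[-] asks=[#4:8@101]
After op 5 [order #5] limit_sell(price=95, qty=2): fills=none; bids=[-] asks=[#5:2@95 #4:8@101]
After op 6 [order #6] market_sell(qty=7): fills=none; bids=[-] asks=[#5:2@95 #4:8@101]

Answer: BIDS (highest first):
  (empty)
ASKS (lowest first):
  #5: 2@95
  #4: 8@101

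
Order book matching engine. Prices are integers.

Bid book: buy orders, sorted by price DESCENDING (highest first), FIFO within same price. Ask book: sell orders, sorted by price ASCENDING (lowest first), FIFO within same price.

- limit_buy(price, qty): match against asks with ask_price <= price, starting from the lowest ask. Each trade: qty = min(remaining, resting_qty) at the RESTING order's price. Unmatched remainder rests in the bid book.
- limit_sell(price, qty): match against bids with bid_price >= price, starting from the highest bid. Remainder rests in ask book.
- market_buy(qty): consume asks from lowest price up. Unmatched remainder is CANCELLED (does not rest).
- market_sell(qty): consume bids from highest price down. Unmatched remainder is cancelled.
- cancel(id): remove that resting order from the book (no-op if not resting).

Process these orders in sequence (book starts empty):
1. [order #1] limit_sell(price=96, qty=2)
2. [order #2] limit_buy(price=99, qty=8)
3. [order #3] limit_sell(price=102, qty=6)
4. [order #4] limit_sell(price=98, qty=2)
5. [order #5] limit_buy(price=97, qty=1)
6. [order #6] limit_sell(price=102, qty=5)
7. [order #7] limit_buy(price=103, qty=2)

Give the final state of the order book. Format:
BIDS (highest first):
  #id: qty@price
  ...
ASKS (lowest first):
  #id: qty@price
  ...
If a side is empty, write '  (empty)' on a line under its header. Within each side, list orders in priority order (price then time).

After op 1 [order #1] limit_sell(price=96, qty=2): fills=none; bids=[-] asks=[#1:2@96]
After op 2 [order #2] limit_buy(price=99, qty=8): fills=#2x#1:2@96; bids=[#2:6@99] asks=[-]
After op 3 [order #3] limit_sell(price=102, qty=6): fills=none; bids=[#2:6@99] asks=[#3:6@102]
After op 4 [order #4] limit_sell(price=98, qty=2): fills=#2x#4:2@99; bids=[#2:4@99] asks=[#3:6@102]
After op 5 [order #5] limit_buy(price=97, qty=1): fills=none; bids=[#2:4@99 #5:1@97] asks=[#3:6@102]
After op 6 [order #6] limit_sell(price=102, qty=5): fills=none; bids=[#2:4@99 #5:1@97] asks=[#3:6@102 #6:5@102]
After op 7 [order #7] limit_buy(price=103, qty=2): fills=#7x#3:2@102; bids=[#2:4@99 #5:1@97] asks=[#3:4@102 #6:5@102]

Answer: BIDS (highest first):
  #2: 4@99
  #5: 1@97
ASKS (lowest first):
  #3: 4@102
  #6: 5@102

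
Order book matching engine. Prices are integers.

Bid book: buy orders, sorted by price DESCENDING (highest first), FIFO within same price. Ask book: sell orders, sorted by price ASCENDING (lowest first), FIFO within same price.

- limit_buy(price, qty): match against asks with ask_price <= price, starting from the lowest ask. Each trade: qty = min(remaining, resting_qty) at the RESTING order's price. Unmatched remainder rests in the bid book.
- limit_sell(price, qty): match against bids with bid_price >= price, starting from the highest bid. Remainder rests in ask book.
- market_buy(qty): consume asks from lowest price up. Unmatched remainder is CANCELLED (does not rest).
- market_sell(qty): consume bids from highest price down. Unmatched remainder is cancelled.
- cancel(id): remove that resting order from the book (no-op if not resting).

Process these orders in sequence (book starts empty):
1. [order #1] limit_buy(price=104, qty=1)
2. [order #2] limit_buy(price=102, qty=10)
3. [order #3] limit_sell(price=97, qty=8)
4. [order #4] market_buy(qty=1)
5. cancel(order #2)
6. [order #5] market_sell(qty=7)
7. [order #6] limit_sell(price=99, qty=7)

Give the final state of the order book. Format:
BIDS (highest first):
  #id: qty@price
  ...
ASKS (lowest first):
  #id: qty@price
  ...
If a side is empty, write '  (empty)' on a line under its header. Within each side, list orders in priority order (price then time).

Answer: BIDS (highest first):
  (empty)
ASKS (lowest first):
  #6: 7@99

Derivation:
After op 1 [order #1] limit_buy(price=104, qty=1): fills=none; bids=[#1:1@104] asks=[-]
After op 2 [order #2] limit_buy(price=102, qty=10): fills=none; bids=[#1:1@104 #2:10@102] asks=[-]
After op 3 [order #3] limit_sell(price=97, qty=8): fills=#1x#3:1@104 #2x#3:7@102; bids=[#2:3@102] asks=[-]
After op 4 [order #4] market_buy(qty=1): fills=none; bids=[#2:3@102] asks=[-]
After op 5 cancel(order #2): fills=none; bids=[-] asks=[-]
After op 6 [order #5] market_sell(qty=7): fills=none; bids=[-] asks=[-]
After op 7 [order #6] limit_sell(price=99, qty=7): fills=none; bids=[-] asks=[#6:7@99]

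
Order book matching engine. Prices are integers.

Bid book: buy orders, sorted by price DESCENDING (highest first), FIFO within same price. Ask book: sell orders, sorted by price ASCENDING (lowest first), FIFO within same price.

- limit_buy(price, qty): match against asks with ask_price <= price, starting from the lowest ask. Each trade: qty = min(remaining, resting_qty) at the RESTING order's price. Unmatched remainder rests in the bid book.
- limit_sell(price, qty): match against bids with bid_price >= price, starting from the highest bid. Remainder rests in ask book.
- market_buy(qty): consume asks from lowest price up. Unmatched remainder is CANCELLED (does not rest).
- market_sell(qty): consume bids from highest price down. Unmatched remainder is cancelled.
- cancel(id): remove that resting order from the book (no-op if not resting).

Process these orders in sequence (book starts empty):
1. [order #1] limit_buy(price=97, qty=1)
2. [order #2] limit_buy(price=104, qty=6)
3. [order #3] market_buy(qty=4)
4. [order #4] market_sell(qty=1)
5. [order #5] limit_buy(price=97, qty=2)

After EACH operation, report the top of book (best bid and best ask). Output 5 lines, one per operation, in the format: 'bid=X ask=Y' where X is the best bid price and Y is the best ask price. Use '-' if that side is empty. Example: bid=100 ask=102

Answer: bid=97 ask=-
bid=104 ask=-
bid=104 ask=-
bid=104 ask=-
bid=104 ask=-

Derivation:
After op 1 [order #1] limit_buy(price=97, qty=1): fills=none; bids=[#1:1@97] asks=[-]
After op 2 [order #2] limit_buy(price=104, qty=6): fills=none; bids=[#2:6@104 #1:1@97] asks=[-]
After op 3 [order #3] market_buy(qty=4): fills=none; bids=[#2:6@104 #1:1@97] asks=[-]
After op 4 [order #4] market_sell(qty=1): fills=#2x#4:1@104; bids=[#2:5@104 #1:1@97] asks=[-]
After op 5 [order #5] limit_buy(price=97, qty=2): fills=none; bids=[#2:5@104 #1:1@97 #5:2@97] asks=[-]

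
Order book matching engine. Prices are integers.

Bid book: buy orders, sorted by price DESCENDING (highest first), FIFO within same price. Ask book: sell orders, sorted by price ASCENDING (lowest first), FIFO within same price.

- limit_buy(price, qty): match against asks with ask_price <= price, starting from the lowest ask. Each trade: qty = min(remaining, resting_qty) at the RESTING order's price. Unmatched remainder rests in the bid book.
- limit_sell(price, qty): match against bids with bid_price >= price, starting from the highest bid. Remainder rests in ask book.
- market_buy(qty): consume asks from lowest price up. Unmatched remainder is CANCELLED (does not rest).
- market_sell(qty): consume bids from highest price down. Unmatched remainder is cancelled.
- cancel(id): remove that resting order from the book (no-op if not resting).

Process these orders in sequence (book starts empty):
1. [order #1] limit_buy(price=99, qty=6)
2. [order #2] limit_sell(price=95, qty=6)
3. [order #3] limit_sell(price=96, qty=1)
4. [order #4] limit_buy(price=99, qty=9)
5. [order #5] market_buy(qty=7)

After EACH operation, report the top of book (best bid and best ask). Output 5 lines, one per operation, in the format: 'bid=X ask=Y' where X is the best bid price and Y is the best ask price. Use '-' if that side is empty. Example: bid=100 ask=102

After op 1 [order #1] limit_buy(price=99, qty=6): fills=none; bids=[#1:6@99] asks=[-]
After op 2 [order #2] limit_sell(price=95, qty=6): fills=#1x#2:6@99; bids=[-] asks=[-]
After op 3 [order #3] limit_sell(price=96, qty=1): fills=none; bids=[-] asks=[#3:1@96]
After op 4 [order #4] limit_buy(price=99, qty=9): fills=#4x#3:1@96; bids=[#4:8@99] asks=[-]
After op 5 [order #5] market_buy(qty=7): fills=none; bids=[#4:8@99] asks=[-]

Answer: bid=99 ask=-
bid=- ask=-
bid=- ask=96
bid=99 ask=-
bid=99 ask=-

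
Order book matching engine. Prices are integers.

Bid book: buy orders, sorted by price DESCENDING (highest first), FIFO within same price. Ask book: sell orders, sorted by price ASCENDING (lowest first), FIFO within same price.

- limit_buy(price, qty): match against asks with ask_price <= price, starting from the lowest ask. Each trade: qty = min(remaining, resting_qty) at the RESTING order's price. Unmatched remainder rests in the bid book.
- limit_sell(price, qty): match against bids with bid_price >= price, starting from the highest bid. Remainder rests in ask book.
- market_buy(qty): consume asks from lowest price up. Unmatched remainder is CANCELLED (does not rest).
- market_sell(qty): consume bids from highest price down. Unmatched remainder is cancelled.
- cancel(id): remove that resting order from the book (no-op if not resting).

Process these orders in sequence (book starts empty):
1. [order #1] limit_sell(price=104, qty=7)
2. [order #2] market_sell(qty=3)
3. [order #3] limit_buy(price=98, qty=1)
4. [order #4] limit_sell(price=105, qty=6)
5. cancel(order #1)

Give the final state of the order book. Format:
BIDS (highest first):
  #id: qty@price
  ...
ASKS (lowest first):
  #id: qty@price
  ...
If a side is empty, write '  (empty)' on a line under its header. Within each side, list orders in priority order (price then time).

After op 1 [order #1] limit_sell(price=104, qty=7): fills=none; bids=[-] asks=[#1:7@104]
After op 2 [order #2] market_sell(qty=3): fills=none; bids=[-] asks=[#1:7@104]
After op 3 [order #3] limit_buy(price=98, qty=1): fills=none; bids=[#3:1@98] asks=[#1:7@104]
After op 4 [order #4] limit_sell(price=105, qty=6): fills=none; bids=[#3:1@98] asks=[#1:7@104 #4:6@105]
After op 5 cancel(order #1): fills=none; bids=[#3:1@98] asks=[#4:6@105]

Answer: BIDS (highest first):
  #3: 1@98
ASKS (lowest first):
  #4: 6@105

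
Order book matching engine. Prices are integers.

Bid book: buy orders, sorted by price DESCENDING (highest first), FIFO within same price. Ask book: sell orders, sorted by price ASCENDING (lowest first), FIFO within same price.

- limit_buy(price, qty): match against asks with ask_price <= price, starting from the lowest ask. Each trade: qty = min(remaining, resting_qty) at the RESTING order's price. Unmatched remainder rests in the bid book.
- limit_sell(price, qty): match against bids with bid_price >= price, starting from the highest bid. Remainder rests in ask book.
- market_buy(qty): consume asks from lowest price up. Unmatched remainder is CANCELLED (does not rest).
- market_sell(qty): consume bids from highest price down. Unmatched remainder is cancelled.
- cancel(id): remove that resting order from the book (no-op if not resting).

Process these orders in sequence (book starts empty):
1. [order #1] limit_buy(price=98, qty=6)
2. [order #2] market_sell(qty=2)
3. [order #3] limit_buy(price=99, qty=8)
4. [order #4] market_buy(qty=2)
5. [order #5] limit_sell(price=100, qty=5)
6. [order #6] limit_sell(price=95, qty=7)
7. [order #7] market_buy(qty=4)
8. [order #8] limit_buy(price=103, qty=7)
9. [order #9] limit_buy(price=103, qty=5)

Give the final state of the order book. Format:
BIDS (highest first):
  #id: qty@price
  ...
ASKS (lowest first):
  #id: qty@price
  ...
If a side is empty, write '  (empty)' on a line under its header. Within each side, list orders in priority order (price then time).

After op 1 [order #1] limit_buy(price=98, qty=6): fills=none; bids=[#1:6@98] asks=[-]
After op 2 [order #2] market_sell(qty=2): fills=#1x#2:2@98; bids=[#1:4@98] asks=[-]
After op 3 [order #3] limit_buy(price=99, qty=8): fills=none; bids=[#3:8@99 #1:4@98] asks=[-]
After op 4 [order #4] market_buy(qty=2): fills=none; bids=[#3:8@99 #1:4@98] asks=[-]
After op 5 [order #5] limit_sell(price=100, qty=5): fills=none; bids=[#3:8@99 #1:4@98] asks=[#5:5@100]
After op 6 [order #6] limit_sell(price=95, qty=7): fills=#3x#6:7@99; bids=[#3:1@99 #1:4@98] asks=[#5:5@100]
After op 7 [order #7] market_buy(qty=4): fills=#7x#5:4@100; bids=[#3:1@99 #1:4@98] asks=[#5:1@100]
After op 8 [order #8] limit_buy(price=103, qty=7): fills=#8x#5:1@100; bids=[#8:6@103 #3:1@99 #1:4@98] asks=[-]
After op 9 [order #9] limit_buy(price=103, qty=5): fills=none; bids=[#8:6@103 #9:5@103 #3:1@99 #1:4@98] asks=[-]

Answer: BIDS (highest first):
  #8: 6@103
  #9: 5@103
  #3: 1@99
  #1: 4@98
ASKS (lowest first):
  (empty)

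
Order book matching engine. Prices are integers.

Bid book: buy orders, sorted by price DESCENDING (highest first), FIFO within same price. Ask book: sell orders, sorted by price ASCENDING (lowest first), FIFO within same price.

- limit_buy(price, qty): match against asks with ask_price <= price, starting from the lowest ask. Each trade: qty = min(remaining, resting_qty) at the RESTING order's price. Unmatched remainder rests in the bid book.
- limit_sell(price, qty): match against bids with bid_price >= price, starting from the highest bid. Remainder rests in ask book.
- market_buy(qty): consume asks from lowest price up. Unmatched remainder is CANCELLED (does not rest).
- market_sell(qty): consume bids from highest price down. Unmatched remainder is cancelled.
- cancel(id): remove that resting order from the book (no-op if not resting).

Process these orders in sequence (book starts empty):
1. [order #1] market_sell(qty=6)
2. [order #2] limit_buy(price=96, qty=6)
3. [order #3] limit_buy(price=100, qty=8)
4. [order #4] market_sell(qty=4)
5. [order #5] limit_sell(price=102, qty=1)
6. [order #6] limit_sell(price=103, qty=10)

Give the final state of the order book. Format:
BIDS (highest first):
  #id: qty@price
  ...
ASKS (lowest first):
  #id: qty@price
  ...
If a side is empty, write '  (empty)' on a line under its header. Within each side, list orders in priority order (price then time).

After op 1 [order #1] market_sell(qty=6): fills=none; bids=[-] asks=[-]
After op 2 [order #2] limit_buy(price=96, qty=6): fills=none; bids=[#2:6@96] asks=[-]
After op 3 [order #3] limit_buy(price=100, qty=8): fills=none; bids=[#3:8@100 #2:6@96] asks=[-]
After op 4 [order #4] market_sell(qty=4): fills=#3x#4:4@100; bids=[#3:4@100 #2:6@96] asks=[-]
After op 5 [order #5] limit_sell(price=102, qty=1): fills=none; bids=[#3:4@100 #2:6@96] asks=[#5:1@102]
After op 6 [order #6] limit_sell(price=103, qty=10): fills=none; bids=[#3:4@100 #2:6@96] asks=[#5:1@102 #6:10@103]

Answer: BIDS (highest first):
  #3: 4@100
  #2: 6@96
ASKS (lowest first):
  #5: 1@102
  #6: 10@103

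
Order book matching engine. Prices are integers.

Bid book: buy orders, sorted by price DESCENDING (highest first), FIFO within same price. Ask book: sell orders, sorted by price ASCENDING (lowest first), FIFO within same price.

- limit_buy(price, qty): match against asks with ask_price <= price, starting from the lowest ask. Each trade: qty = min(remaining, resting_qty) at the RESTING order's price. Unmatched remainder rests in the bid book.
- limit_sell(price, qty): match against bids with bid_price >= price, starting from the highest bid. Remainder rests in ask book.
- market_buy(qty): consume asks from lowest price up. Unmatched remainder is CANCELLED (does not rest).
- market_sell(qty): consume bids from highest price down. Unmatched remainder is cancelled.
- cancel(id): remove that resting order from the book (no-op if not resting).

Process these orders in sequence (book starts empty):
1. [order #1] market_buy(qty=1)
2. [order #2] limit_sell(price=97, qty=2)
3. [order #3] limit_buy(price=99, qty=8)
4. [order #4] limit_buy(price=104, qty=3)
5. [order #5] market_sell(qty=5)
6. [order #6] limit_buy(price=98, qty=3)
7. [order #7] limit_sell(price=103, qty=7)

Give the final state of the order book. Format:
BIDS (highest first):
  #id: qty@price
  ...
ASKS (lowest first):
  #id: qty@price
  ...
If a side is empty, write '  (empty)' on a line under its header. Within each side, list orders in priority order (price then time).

Answer: BIDS (highest first):
  #3: 4@99
  #6: 3@98
ASKS (lowest first):
  #7: 7@103

Derivation:
After op 1 [order #1] market_buy(qty=1): fills=none; bids=[-] asks=[-]
After op 2 [order #2] limit_sell(price=97, qty=2): fills=none; bids=[-] asks=[#2:2@97]
After op 3 [order #3] limit_buy(price=99, qty=8): fills=#3x#2:2@97; bids=[#3:6@99] asks=[-]
After op 4 [order #4] limit_buy(price=104, qty=3): fills=none; bids=[#4:3@104 #3:6@99] asks=[-]
After op 5 [order #5] market_sell(qty=5): fills=#4x#5:3@104 #3x#5:2@99; bids=[#3:4@99] asks=[-]
After op 6 [order #6] limit_buy(price=98, qty=3): fills=none; bids=[#3:4@99 #6:3@98] asks=[-]
After op 7 [order #7] limit_sell(price=103, qty=7): fills=none; bids=[#3:4@99 #6:3@98] asks=[#7:7@103]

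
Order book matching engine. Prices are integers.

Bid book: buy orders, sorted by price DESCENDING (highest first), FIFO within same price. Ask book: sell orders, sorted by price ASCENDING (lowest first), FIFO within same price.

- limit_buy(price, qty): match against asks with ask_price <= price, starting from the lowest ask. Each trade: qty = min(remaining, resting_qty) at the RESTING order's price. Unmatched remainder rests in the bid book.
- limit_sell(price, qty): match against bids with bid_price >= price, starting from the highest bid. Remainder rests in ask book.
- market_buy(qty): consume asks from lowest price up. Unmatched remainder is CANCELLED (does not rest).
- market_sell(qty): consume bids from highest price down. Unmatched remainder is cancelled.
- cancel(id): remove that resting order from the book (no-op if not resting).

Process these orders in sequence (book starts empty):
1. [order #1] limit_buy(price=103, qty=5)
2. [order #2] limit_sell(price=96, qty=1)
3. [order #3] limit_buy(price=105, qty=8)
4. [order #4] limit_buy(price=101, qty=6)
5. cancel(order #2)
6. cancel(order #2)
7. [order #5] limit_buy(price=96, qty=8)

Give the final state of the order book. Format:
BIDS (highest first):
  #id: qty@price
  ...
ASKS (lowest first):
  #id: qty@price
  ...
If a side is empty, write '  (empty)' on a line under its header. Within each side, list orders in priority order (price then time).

After op 1 [order #1] limit_buy(price=103, qty=5): fills=none; bids=[#1:5@103] asks=[-]
After op 2 [order #2] limit_sell(price=96, qty=1): fills=#1x#2:1@103; bids=[#1:4@103] asks=[-]
After op 3 [order #3] limit_buy(price=105, qty=8): fills=none; bids=[#3:8@105 #1:4@103] asks=[-]
After op 4 [order #4] limit_buy(price=101, qty=6): fills=none; bids=[#3:8@105 #1:4@103 #4:6@101] asks=[-]
After op 5 cancel(order #2): fills=none; bids=[#3:8@105 #1:4@103 #4:6@101] asks=[-]
After op 6 cancel(order #2): fills=none; bids=[#3:8@105 #1:4@103 #4:6@101] asks=[-]
After op 7 [order #5] limit_buy(price=96, qty=8): fills=none; bids=[#3:8@105 #1:4@103 #4:6@101 #5:8@96] asks=[-]

Answer: BIDS (highest first):
  #3: 8@105
  #1: 4@103
  #4: 6@101
  #5: 8@96
ASKS (lowest first):
  (empty)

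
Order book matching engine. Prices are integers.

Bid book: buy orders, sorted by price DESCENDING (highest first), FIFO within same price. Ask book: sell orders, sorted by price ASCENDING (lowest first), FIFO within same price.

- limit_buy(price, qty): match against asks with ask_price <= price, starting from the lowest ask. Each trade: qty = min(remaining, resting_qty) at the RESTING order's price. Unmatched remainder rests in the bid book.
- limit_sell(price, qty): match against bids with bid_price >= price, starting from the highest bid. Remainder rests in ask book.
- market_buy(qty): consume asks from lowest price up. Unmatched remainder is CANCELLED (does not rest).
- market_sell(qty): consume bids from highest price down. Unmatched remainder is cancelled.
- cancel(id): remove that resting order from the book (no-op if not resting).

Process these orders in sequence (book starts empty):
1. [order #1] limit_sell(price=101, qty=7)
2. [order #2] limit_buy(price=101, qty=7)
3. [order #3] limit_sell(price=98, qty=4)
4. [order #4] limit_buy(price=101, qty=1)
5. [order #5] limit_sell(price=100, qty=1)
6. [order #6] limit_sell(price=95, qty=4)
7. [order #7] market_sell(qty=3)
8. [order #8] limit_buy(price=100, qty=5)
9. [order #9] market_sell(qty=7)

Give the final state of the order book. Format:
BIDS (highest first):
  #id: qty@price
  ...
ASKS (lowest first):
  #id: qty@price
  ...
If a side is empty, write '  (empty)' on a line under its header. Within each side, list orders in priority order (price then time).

After op 1 [order #1] limit_sell(price=101, qty=7): fills=none; bids=[-] asks=[#1:7@101]
After op 2 [order #2] limit_buy(price=101, qty=7): fills=#2x#1:7@101; bids=[-] asks=[-]
After op 3 [order #3] limit_sell(price=98, qty=4): fills=none; bids=[-] asks=[#3:4@98]
After op 4 [order #4] limit_buy(price=101, qty=1): fills=#4x#3:1@98; bids=[-] asks=[#3:3@98]
After op 5 [order #5] limit_sell(price=100, qty=1): fills=none; bids=[-] asks=[#3:3@98 #5:1@100]
After op 6 [order #6] limit_sell(price=95, qty=4): fills=none; bids=[-] asks=[#6:4@95 #3:3@98 #5:1@100]
After op 7 [order #7] market_sell(qty=3): fills=none; bids=[-] asks=[#6:4@95 #3:3@98 #5:1@100]
After op 8 [order #8] limit_buy(price=100, qty=5): fills=#8x#6:4@95 #8x#3:1@98; bids=[-] asks=[#3:2@98 #5:1@100]
After op 9 [order #9] market_sell(qty=7): fills=none; bids=[-] asks=[#3:2@98 #5:1@100]

Answer: BIDS (highest first):
  (empty)
ASKS (lowest first):
  #3: 2@98
  #5: 1@100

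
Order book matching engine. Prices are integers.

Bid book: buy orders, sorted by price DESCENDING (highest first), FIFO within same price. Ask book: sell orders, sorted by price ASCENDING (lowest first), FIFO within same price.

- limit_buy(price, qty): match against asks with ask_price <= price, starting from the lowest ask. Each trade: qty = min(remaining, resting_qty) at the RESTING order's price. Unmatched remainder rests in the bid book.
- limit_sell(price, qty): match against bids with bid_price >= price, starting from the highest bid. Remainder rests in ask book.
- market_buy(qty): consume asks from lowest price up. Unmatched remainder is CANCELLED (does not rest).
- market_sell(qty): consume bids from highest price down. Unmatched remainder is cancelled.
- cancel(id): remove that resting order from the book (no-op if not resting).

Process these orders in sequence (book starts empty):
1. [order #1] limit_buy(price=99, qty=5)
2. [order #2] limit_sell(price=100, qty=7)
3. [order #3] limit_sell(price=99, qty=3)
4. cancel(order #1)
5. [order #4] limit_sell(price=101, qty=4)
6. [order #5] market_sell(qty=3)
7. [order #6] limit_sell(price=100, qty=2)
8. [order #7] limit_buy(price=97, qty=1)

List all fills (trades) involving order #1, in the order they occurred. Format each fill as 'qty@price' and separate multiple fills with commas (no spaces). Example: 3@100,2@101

Answer: 3@99

Derivation:
After op 1 [order #1] limit_buy(price=99, qty=5): fills=none; bids=[#1:5@99] asks=[-]
After op 2 [order #2] limit_sell(price=100, qty=7): fills=none; bids=[#1:5@99] asks=[#2:7@100]
After op 3 [order #3] limit_sell(price=99, qty=3): fills=#1x#3:3@99; bids=[#1:2@99] asks=[#2:7@100]
After op 4 cancel(order #1): fills=none; bids=[-] asks=[#2:7@100]
After op 5 [order #4] limit_sell(price=101, qty=4): fills=none; bids=[-] asks=[#2:7@100 #4:4@101]
After op 6 [order #5] market_sell(qty=3): fills=none; bids=[-] asks=[#2:7@100 #4:4@101]
After op 7 [order #6] limit_sell(price=100, qty=2): fills=none; bids=[-] asks=[#2:7@100 #6:2@100 #4:4@101]
After op 8 [order #7] limit_buy(price=97, qty=1): fills=none; bids=[#7:1@97] asks=[#2:7@100 #6:2@100 #4:4@101]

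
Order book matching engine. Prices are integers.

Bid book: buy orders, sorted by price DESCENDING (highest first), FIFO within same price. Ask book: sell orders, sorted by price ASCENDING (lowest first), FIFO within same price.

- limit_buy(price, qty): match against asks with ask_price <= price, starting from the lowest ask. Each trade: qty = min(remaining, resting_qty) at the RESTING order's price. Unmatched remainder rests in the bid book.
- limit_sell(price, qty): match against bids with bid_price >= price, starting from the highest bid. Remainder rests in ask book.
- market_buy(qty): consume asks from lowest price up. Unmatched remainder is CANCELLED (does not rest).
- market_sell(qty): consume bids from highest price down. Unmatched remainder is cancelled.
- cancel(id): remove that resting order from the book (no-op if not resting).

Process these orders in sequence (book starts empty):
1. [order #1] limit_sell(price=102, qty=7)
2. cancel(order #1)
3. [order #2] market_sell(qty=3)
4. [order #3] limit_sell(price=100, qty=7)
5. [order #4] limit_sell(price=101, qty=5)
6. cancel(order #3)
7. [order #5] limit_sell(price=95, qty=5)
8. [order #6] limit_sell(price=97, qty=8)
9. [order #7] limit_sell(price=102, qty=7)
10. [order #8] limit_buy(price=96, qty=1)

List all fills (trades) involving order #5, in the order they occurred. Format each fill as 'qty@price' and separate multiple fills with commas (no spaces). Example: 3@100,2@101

Answer: 1@95

Derivation:
After op 1 [order #1] limit_sell(price=102, qty=7): fills=none; bids=[-] asks=[#1:7@102]
After op 2 cancel(order #1): fills=none; bids=[-] asks=[-]
After op 3 [order #2] market_sell(qty=3): fills=none; bids=[-] asks=[-]
After op 4 [order #3] limit_sell(price=100, qty=7): fills=none; bids=[-] asks=[#3:7@100]
After op 5 [order #4] limit_sell(price=101, qty=5): fills=none; bids=[-] asks=[#3:7@100 #4:5@101]
After op 6 cancel(order #3): fills=none; bids=[-] asks=[#4:5@101]
After op 7 [order #5] limit_sell(price=95, qty=5): fills=none; bids=[-] asks=[#5:5@95 #4:5@101]
After op 8 [order #6] limit_sell(price=97, qty=8): fills=none; bids=[-] asks=[#5:5@95 #6:8@97 #4:5@101]
After op 9 [order #7] limit_sell(price=102, qty=7): fills=none; bids=[-] asks=[#5:5@95 #6:8@97 #4:5@101 #7:7@102]
After op 10 [order #8] limit_buy(price=96, qty=1): fills=#8x#5:1@95; bids=[-] asks=[#5:4@95 #6:8@97 #4:5@101 #7:7@102]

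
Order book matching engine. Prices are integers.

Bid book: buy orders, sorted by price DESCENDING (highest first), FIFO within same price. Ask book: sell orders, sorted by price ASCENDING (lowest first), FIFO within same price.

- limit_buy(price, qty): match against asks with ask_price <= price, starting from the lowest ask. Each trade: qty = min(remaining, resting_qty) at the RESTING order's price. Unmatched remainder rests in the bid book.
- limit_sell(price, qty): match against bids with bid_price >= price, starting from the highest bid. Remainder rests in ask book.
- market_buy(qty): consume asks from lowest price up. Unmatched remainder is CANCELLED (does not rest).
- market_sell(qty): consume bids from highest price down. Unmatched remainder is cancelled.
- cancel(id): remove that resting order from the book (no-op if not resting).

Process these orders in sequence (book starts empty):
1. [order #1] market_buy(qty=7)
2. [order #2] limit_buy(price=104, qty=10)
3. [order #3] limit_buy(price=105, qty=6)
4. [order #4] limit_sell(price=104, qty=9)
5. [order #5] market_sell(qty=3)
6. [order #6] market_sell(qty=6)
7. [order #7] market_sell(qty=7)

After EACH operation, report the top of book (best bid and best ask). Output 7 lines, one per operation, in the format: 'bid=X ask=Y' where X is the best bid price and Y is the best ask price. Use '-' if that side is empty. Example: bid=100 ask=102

Answer: bid=- ask=-
bid=104 ask=-
bid=105 ask=-
bid=104 ask=-
bid=104 ask=-
bid=- ask=-
bid=- ask=-

Derivation:
After op 1 [order #1] market_buy(qty=7): fills=none; bids=[-] asks=[-]
After op 2 [order #2] limit_buy(price=104, qty=10): fills=none; bids=[#2:10@104] asks=[-]
After op 3 [order #3] limit_buy(price=105, qty=6): fills=none; bids=[#3:6@105 #2:10@104] asks=[-]
After op 4 [order #4] limit_sell(price=104, qty=9): fills=#3x#4:6@105 #2x#4:3@104; bids=[#2:7@104] asks=[-]
After op 5 [order #5] market_sell(qty=3): fills=#2x#5:3@104; bids=[#2:4@104] asks=[-]
After op 6 [order #6] market_sell(qty=6): fills=#2x#6:4@104; bids=[-] asks=[-]
After op 7 [order #7] market_sell(qty=7): fills=none; bids=[-] asks=[-]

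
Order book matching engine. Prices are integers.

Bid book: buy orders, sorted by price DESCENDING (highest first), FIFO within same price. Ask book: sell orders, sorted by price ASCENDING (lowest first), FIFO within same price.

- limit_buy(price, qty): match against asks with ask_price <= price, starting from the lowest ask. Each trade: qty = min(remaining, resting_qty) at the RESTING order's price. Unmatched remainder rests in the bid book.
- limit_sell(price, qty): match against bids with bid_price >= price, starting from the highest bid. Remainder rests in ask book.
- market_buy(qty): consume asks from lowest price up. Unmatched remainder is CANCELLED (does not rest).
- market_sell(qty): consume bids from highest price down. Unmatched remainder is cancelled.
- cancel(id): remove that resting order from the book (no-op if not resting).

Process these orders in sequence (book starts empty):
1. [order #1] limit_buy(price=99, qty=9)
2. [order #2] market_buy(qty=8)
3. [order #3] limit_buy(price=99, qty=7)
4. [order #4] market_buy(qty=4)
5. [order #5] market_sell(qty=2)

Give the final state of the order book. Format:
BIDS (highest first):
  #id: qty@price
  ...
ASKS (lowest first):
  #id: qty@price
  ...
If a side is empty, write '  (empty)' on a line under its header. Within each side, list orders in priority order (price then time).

After op 1 [order #1] limit_buy(price=99, qty=9): fills=none; bids=[#1:9@99] asks=[-]
After op 2 [order #2] market_buy(qty=8): fills=none; bids=[#1:9@99] asks=[-]
After op 3 [order #3] limit_buy(price=99, qty=7): fills=none; bids=[#1:9@99 #3:7@99] asks=[-]
After op 4 [order #4] market_buy(qty=4): fills=none; bids=[#1:9@99 #3:7@99] asks=[-]
After op 5 [order #5] market_sell(qty=2): fills=#1x#5:2@99; bids=[#1:7@99 #3:7@99] asks=[-]

Answer: BIDS (highest first):
  #1: 7@99
  #3: 7@99
ASKS (lowest first):
  (empty)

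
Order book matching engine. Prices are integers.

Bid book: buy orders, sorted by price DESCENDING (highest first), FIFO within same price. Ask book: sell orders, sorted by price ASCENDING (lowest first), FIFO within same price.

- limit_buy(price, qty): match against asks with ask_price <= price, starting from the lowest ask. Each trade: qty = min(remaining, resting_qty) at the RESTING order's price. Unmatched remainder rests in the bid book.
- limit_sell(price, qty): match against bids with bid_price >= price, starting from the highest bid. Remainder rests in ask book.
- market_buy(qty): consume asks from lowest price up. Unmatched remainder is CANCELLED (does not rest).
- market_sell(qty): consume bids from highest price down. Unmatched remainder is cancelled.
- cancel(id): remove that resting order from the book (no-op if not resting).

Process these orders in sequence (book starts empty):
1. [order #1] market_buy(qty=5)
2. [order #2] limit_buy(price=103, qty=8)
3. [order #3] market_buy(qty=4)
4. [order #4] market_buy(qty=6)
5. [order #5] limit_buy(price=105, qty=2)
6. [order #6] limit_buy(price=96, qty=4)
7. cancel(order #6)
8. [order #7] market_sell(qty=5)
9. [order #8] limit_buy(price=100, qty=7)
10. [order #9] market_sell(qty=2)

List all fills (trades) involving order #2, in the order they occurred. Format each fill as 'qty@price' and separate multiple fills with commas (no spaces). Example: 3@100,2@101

Answer: 3@103,2@103

Derivation:
After op 1 [order #1] market_buy(qty=5): fills=none; bids=[-] asks=[-]
After op 2 [order #2] limit_buy(price=103, qty=8): fills=none; bids=[#2:8@103] asks=[-]
After op 3 [order #3] market_buy(qty=4): fills=none; bids=[#2:8@103] asks=[-]
After op 4 [order #4] market_buy(qty=6): fills=none; bids=[#2:8@103] asks=[-]
After op 5 [order #5] limit_buy(price=105, qty=2): fills=none; bids=[#5:2@105 #2:8@103] asks=[-]
After op 6 [order #6] limit_buy(price=96, qty=4): fills=none; bids=[#5:2@105 #2:8@103 #6:4@96] asks=[-]
After op 7 cancel(order #6): fills=none; bids=[#5:2@105 #2:8@103] asks=[-]
After op 8 [order #7] market_sell(qty=5): fills=#5x#7:2@105 #2x#7:3@103; bids=[#2:5@103] asks=[-]
After op 9 [order #8] limit_buy(price=100, qty=7): fills=none; bids=[#2:5@103 #8:7@100] asks=[-]
After op 10 [order #9] market_sell(qty=2): fills=#2x#9:2@103; bids=[#2:3@103 #8:7@100] asks=[-]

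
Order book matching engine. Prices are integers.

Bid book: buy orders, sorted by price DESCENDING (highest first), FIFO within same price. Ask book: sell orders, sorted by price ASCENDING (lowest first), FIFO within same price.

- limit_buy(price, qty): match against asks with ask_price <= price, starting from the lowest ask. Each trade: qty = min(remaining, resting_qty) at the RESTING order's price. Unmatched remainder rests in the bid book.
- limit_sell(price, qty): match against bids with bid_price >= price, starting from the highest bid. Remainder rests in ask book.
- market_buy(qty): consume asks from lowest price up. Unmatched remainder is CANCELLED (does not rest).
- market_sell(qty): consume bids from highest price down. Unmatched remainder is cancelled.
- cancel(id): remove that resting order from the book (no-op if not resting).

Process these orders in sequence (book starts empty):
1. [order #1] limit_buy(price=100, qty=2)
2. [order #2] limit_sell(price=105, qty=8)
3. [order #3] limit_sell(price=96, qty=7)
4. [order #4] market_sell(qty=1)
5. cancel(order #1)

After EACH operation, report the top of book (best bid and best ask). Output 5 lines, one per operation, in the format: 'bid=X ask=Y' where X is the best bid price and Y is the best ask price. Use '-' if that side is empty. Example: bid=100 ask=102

Answer: bid=100 ask=-
bid=100 ask=105
bid=- ask=96
bid=- ask=96
bid=- ask=96

Derivation:
After op 1 [order #1] limit_buy(price=100, qty=2): fills=none; bids=[#1:2@100] asks=[-]
After op 2 [order #2] limit_sell(price=105, qty=8): fills=none; bids=[#1:2@100] asks=[#2:8@105]
After op 3 [order #3] limit_sell(price=96, qty=7): fills=#1x#3:2@100; bids=[-] asks=[#3:5@96 #2:8@105]
After op 4 [order #4] market_sell(qty=1): fills=none; bids=[-] asks=[#3:5@96 #2:8@105]
After op 5 cancel(order #1): fills=none; bids=[-] asks=[#3:5@96 #2:8@105]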